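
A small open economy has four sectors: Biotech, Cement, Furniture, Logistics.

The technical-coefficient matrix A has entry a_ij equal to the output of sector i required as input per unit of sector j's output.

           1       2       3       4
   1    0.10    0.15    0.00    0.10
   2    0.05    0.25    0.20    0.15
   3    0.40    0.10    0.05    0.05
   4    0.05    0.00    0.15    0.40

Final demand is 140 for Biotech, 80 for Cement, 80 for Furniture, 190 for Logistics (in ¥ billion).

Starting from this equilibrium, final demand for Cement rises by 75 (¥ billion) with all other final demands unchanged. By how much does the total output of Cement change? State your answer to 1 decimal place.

I − A =
  [   0.90    -0.15     0.00    -0.10]
  [  -0.05     0.75    -0.20    -0.15]
  [  -0.40    -0.10     0.95    -0.05]
  [  -0.05     0.00    -0.15     0.60]
Compute the cofactors C_ij = (−1)^(i+j)·(3×3 minor ij) of I−A; the adjugate is their transpose:
adj(I−A) = Cᵀ =
  [ 0.407625   0.085875   0.032625   0.092125]
  [ 0.092750   0.495500   0.128000   0.150000]
  [ 0.185625   0.089875   0.395625   0.086375]
  [ 0.080375   0.029625   0.101625   0.604125]
det(I−A) = Σ_j (I−A)_1j·C_1j = (0.90)(0.407625) + (-0.15)(0.092750) + (0.00)(0.185625) + (-0.10)(0.080375) = 0.3449125
(I − A)⁻¹ = adj(I−A) / det(I−A) ≈
  [   1.1818     0.2490     0.0946     0.2671]
  [   0.2689     1.4366     0.3711     0.4349]
  [   0.5382     0.2606     1.1470     0.2504]
  [   0.2330     0.0859     0.2946     1.7515]
Δx = (I − A)⁻¹ Δd with Δd having +75 in the Cement component and 0 elsewhere.
So Δx_2 = L_22 · (+75), where L_22 = adj(I−A)_22 / det(I−A) = 0.495500 / 0.3449125.
Δx_2 = 0.495500 × (+75) / 0.3449125 = 37.1625 / 0.3449125 ≈ 107.7.

Δx_2 = 107.7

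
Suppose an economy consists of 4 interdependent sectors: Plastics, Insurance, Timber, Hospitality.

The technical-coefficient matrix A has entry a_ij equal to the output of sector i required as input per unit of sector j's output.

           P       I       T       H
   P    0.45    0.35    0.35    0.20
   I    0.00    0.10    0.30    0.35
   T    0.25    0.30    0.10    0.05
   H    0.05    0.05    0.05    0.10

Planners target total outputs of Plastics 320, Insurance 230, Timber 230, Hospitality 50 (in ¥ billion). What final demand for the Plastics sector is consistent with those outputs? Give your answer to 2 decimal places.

I − A =
  [   0.55    -0.35    -0.35    -0.20]
  [   0.00     0.90    -0.30    -0.35]
  [  -0.25    -0.30     0.90    -0.05]
  [  -0.05    -0.05    -0.05     0.90]
d = (I − A) x:
  d_P = (+0.55)·320 + (-0.35)·230 + (-0.35)·230 + (-0.20)·50 = 5.00
  d_I = (+0.00)·320 + (+0.90)·230 + (-0.30)·230 + (-0.35)·50 = 120.50
  d_T = (-0.25)·320 + (-0.30)·230 + (+0.90)·230 + (-0.05)·50 = 55.50
  d_H = (-0.05)·320 + (-0.05)·230 + (-0.05)·230 + (+0.90)·50 = 6.00

d_P = 5.00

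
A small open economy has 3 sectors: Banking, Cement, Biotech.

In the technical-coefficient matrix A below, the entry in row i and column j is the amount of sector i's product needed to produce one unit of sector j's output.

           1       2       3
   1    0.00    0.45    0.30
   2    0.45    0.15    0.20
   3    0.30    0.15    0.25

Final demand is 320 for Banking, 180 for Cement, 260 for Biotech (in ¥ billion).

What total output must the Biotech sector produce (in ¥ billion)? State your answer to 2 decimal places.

x_3 = 972.81

I − A =
  [   1.00    -0.45    -0.30]
  [  -0.45     0.85    -0.20]
  [  -0.30    -0.15     0.75]
Cofactors of I−A, C_ij = (−1)^(i+j)·(minor ij) (rows/columns in the sector order above):
  C_11 = (0.85)(0.75) − (-0.20)(-0.15) = 0.6075
  C_12 = −[(-0.45)(0.75) − (-0.20)(-0.30)] = 0.3975
  C_13 = (-0.45)(-0.15) − (0.85)(-0.30) = 0.3225
  C_21 = −[(-0.45)(0.75) − (-0.30)(-0.15)] = 0.3825
  C_22 = (1.00)(0.75) − (-0.30)(-0.30) = 0.6600
  C_23 = −[(1.00)(-0.15) − (-0.45)(-0.30)] = 0.2850
  C_31 = (-0.45)(-0.20) − (-0.30)(0.85) = 0.3450
  C_32 = −[(1.00)(-0.20) − (-0.30)(-0.45)] = 0.3350
  C_33 = (1.00)(0.85) − (-0.45)(-0.45) = 0.6475
det(I−A) = Σ_j (I−A)_1j·C_1j = (1.00)(0.6075) + (-0.45)(0.3975) + (-0.30)(0.3225) = 0.331875
adj(I−A) = Cᵀ =
  [ 0.6075   0.3825   0.3450]
  [ 0.3975   0.6600   0.3350]
  [ 0.3225   0.2850   0.6475]
(I − A)⁻¹ = adj(I−A) / det(I−A) ≈
  [   1.8305     1.1525     1.0395]
  [   1.1977     1.9887     1.0094]
  [   0.9718     0.8588     1.9510]
x = (I − A)⁻¹ d = adj(I−A)·d / det(I−A), with det(I−A) = 0.331875:
  x_1 = (0.6075·320 + 0.3825·180 + 0.3450·260) / 0.331875 = 352.95 / 0.331875 ≈ 1063.50
  x_2 = (0.3975·320 + 0.6600·180 + 0.3350·260) / 0.331875 = 333.10 / 0.331875 ≈ 1003.69
  x_3 = (0.3225·320 + 0.2850·180 + 0.6475·260) / 0.331875 = 322.85 / 0.331875 ≈ 972.81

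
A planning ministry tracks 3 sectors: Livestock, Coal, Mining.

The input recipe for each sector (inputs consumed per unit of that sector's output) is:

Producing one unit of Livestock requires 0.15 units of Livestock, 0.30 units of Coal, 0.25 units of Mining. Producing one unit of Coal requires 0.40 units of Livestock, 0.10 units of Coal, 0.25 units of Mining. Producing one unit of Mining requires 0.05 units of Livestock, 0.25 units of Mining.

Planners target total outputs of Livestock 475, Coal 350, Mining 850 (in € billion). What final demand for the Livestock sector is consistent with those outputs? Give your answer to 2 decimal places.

I − A =
  [   0.85    -0.40    -0.05]
  [  -0.30     0.90     0.00]
  [  -0.25    -0.25     0.75]
d = (I − A) x:
  d_L = (+0.85)·475 + (-0.40)·350 + (-0.05)·850 = 221.25
  d_C = (-0.30)·475 + (+0.90)·350 + (+0.00)·850 = 172.50
  d_M = (-0.25)·475 + (-0.25)·350 + (+0.75)·850 = 431.25

d_L = 221.25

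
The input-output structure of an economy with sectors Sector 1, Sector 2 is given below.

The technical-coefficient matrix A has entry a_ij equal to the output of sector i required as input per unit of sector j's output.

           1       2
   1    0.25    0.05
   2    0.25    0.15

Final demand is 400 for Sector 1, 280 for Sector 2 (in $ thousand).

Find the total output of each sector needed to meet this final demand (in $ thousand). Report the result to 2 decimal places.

x_1 = 566.40, x_2 = 496.00

I − A =
  [   0.75    -0.05]
  [  -0.25     0.85]
det(I−A) = (0.75)(0.85) − (-0.05)(-0.25) = 0.6250
adj(I−A) = [[0.85, 0.05], [0.25, 0.75]]
(I − A)⁻¹ = adj(I−A) / det(I−A) ≈
  [   1.3600     0.0800]
  [   0.4000     1.2000]
x = (I − A)⁻¹ d = adj(I−A)·d / det(I−A), with det(I−A) = 0.6250:
  x_1 = (0.85·400 + 0.05·280) / 0.6250 = 354.00 / 0.6250 = 566.40
  x_2 = (0.25·400 + 0.75·280) / 0.6250 = 310.00 / 0.6250 = 496.00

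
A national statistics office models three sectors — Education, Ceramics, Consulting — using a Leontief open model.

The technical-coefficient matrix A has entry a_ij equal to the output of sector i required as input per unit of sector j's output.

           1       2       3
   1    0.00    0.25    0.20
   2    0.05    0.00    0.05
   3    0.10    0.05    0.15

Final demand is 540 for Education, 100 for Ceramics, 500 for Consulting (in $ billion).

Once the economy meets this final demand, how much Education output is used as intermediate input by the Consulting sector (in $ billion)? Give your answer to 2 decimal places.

I − A =
  [   1.00    -0.25    -0.20]
  [  -0.05     1.00    -0.05]
  [  -0.10    -0.05     0.85]
Cofactors of I−A, C_ij = (−1)^(i+j)·(minor ij) (rows/columns in the sector order above):
  C_11 = (1.00)(0.85) − (-0.05)(-0.05) = 0.8475
  C_12 = −[(-0.05)(0.85) − (-0.05)(-0.10)] = 0.0475
  C_13 = (-0.05)(-0.05) − (1.00)(-0.10) = 0.1025
  C_21 = −[(-0.25)(0.85) − (-0.20)(-0.05)] = 0.2225
  C_22 = (1.00)(0.85) − (-0.20)(-0.10) = 0.8300
  C_23 = −[(1.00)(-0.05) − (-0.25)(-0.10)] = 0.0750
  C_31 = (-0.25)(-0.05) − (-0.20)(1.00) = 0.2125
  C_32 = −[(1.00)(-0.05) − (-0.20)(-0.05)] = 0.0600
  C_33 = (1.00)(1.00) − (-0.25)(-0.05) = 0.9875
det(I−A) = Σ_j (I−A)_1j·C_1j = (1.00)(0.8475) + (-0.25)(0.0475) + (-0.20)(0.1025) = 0.815125
adj(I−A) = Cᵀ =
  [ 0.8475   0.2225   0.2125]
  [ 0.0475   0.8300   0.0600]
  [ 0.1025   0.0750   0.9875]
(I − A)⁻¹ = adj(I−A) / det(I−A) ≈
  [   1.0397     0.2730     0.2607]
  [   0.0583     1.0182     0.0736]
  [   0.1257     0.0920     1.2115]
First solve x = (I − A)⁻¹ d = adj(I−A)·d / det(I−A); in particular x_3 = (0.1025·540 + 0.0750·100 + 0.9875·500) / 0.815125 = 556.60 / 0.815125 ≈ 682.8401.
Intermediate flow from 1 to 3: z_13 = a_13 · x_3 = 0.20 × 556.60 / 0.815125 = 111.32 / 0.815125 ≈ 136.57.

z_13 = 136.57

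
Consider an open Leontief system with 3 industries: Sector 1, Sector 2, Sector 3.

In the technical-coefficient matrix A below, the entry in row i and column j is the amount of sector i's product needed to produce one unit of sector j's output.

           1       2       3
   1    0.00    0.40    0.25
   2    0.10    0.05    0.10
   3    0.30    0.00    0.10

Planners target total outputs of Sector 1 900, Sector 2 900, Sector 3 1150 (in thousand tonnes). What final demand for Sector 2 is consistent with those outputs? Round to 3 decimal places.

I − A =
  [   1.00    -0.40    -0.25]
  [  -0.10     0.95    -0.10]
  [  -0.30     0.00     0.90]
d = (I − A) x:
  d_1 = (+1.00)·900 + (-0.40)·900 + (-0.25)·1150 = 252.500
  d_2 = (-0.10)·900 + (+0.95)·900 + (-0.10)·1150 = 650.000
  d_3 = (-0.30)·900 + (+0.00)·900 + (+0.90)·1150 = 765.000

d_2 = 650.000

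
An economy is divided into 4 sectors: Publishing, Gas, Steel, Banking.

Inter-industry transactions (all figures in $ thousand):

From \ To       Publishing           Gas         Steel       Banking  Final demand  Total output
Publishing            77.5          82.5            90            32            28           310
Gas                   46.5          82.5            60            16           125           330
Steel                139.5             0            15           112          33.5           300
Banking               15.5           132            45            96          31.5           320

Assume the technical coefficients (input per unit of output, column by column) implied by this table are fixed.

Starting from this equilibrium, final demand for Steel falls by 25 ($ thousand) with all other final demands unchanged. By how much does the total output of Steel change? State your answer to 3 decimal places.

Technical coefficients a_ij = z_ij / X_j:
  a_PP = 77.5/310 = 0.25, a_GP = 46.5/310 = 0.15, a_SP = 139.5/310 = 0.45, a_BP = 15.5/310 = 0.05
  a_PG = 82.5/330 = 0.25, a_GG = 82.5/330 = 0.25, a_SG = 0/330 = 0.00, a_BG = 132/330 = 0.40
  a_PS = 90/300 = 0.30, a_GS = 60/300 = 0.20, a_SS = 15/300 = 0.05, a_BS = 45/300 = 0.15
  a_PB = 32/320 = 0.10, a_GB = 16/320 = 0.05, a_SB = 112/320 = 0.35, a_BB = 96/320 = 0.30
I − A =
  [   0.75    -0.25    -0.30    -0.10]
  [  -0.15     0.75    -0.20    -0.05]
  [  -0.45     0.00     0.95    -0.35]
  [  -0.05    -0.40    -0.15     0.70]
Compute the cofactors C_ij = (−1)^(i+j)·(3×3 minor ij) of I−A; the adjugate is their transpose:
adj(I−A) = Cᵀ =
  [ 0.412375   0.233125   0.207625   0.179375]
  [ 0.164125   0.348125   0.144125   0.120375]
  [ 0.261375   0.206125   0.342125   0.223125]
  [ 0.179250   0.259750   0.170500   0.375000]
det(I−A) = Σ_j (I−A)_1j·C_1j = (0.75)(0.412375) + (-0.25)(0.164125) + (-0.30)(0.261375) + (-0.10)(0.179250) = 0.1719125
(I − A)⁻¹ = adj(I−A) / det(I−A) ≈
  [   2.3987     1.3561     1.2077     1.0434]
  [   0.9547     2.0250     0.8384     0.7002]
  [   1.5204     1.1990     1.9901     1.2979]
  [   1.0427     1.5109     0.9918     2.1813]
Δx = (I − A)⁻¹ Δd with Δd having -25 in the Steel component and 0 elsewhere.
So Δx_S = L_SS · (-25), where L_SS = adj(I−A)_SS / det(I−A) = 0.342125 / 0.1719125.
Δx_S = 0.342125 × (-25) / 0.1719125 = -8.553125 / 0.1719125 ≈ -49.753.

Δx_S = -49.753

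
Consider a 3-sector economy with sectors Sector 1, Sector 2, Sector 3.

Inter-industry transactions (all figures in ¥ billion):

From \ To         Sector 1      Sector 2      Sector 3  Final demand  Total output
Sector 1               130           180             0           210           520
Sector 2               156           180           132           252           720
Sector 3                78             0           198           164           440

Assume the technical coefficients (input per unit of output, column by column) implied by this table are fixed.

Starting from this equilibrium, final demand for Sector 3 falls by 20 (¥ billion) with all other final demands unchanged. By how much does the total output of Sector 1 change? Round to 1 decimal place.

Technical coefficients a_ij = z_ij / X_j:
  a_11 = 130/520 = 0.25, a_21 = 156/520 = 0.30, a_31 = 78/520 = 0.15
  a_12 = 180/720 = 0.25, a_22 = 180/720 = 0.25, a_32 = 0/720 = 0.00
  a_13 = 0/440 = 0.00, a_23 = 132/440 = 0.30, a_33 = 198/440 = 0.45
I − A =
  [   0.75    -0.25     0.00]
  [  -0.30     0.75    -0.30]
  [  -0.15     0.00     0.55]
Cofactors of I−A, C_ij = (−1)^(i+j)·(minor ij) (rows/columns in the sector order above):
  C_11 = (0.75)(0.55) − (-0.30)(0.00) = 0.4125
  C_12 = −[(-0.30)(0.55) − (-0.30)(-0.15)] = 0.2100
  C_13 = (-0.30)(0.00) − (0.75)(-0.15) = 0.1125
  C_21 = −[(-0.25)(0.55) − (0.00)(0.00)] = 0.1375
  C_22 = (0.75)(0.55) − (0.00)(-0.15) = 0.4125
  C_23 = −[(0.75)(0.00) − (-0.25)(-0.15)] = 0.0375
  C_31 = (-0.25)(-0.30) − (0.00)(0.75) = 0.0750
  C_32 = −[(0.75)(-0.30) − (0.00)(-0.30)] = 0.2250
  C_33 = (0.75)(0.75) − (-0.25)(-0.30) = 0.4875
det(I−A) = Σ_j (I−A)_1j·C_1j = (0.75)(0.4125) + (-0.25)(0.2100) + (0.00)(0.1125) = 0.256875
adj(I−A) = Cᵀ =
  [ 0.4125   0.1375   0.0750]
  [ 0.2100   0.4125   0.2250]
  [ 0.1125   0.0375   0.4875]
(I − A)⁻¹ = adj(I−A) / det(I−A) ≈
  [   1.6058     0.5353     0.2920]
  [   0.8175     1.6058     0.8759]
  [   0.4380     0.1460     1.8978]
Δx = (I − A)⁻¹ Δd with Δd having -20 in the Sector 3 component and 0 elsewhere.
So Δx_1 = L_13 · (-20), where L_13 = adj(I−A)_13 / det(I−A) = 0.0750 / 0.256875.
Δx_1 = 0.0750 × (-20) / 0.256875 = -1.50 / 0.256875 ≈ -5.8.

Δx_1 = -5.8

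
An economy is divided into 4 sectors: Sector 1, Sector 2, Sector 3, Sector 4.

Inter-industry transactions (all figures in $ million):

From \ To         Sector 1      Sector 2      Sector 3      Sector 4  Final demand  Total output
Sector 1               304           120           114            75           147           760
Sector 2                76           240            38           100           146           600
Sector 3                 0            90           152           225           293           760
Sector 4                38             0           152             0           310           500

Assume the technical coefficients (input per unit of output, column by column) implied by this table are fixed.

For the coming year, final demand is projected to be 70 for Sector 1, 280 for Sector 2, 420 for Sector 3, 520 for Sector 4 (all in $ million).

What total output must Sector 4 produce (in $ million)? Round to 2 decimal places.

Technical coefficients a_ij = z_ij / X_j:
  a_11 = 304/760 = 0.40, a_21 = 76/760 = 0.10, a_31 = 0/760 = 0.00, a_41 = 38/760 = 0.05
  a_12 = 120/600 = 0.20, a_22 = 240/600 = 0.40, a_32 = 90/600 = 0.15, a_42 = 0/600 = 0.00
  a_13 = 114/760 = 0.15, a_23 = 38/760 = 0.05, a_33 = 152/760 = 0.20, a_43 = 152/760 = 0.20
  a_14 = 75/500 = 0.15, a_24 = 100/500 = 0.20, a_34 = 225/500 = 0.45, a_44 = 0/500 = 0.00
I − A =
  [   0.60    -0.20    -0.15    -0.15]
  [  -0.10     0.60    -0.05    -0.20]
  [   0.00    -0.15     0.80    -0.45]
  [  -0.05     0.00    -0.20     1.00]
Compute the cofactors C_ij = (−1)^(i+j)·(3×3 minor ij) of I−A; the adjugate is their transpose:
adj(I−A) = Cᵀ =
  [ 0.412500   0.169000   0.126000   0.152375]
  [ 0.080125   0.416625   0.073125   0.128250]
  [ 0.030000   0.093375   0.333500   0.173250]
  [ 0.026625   0.027125   0.073000   0.265250]
det(I−A) = Σ_j (I−A)_1j·C_1j = (0.60)(0.412500) + (-0.20)(0.080125) + (-0.15)(0.030000) + (-0.15)(0.026625) = 0.22298125
(I − A)⁻¹ = adj(I−A) / det(I−A) ≈
  [   1.8499     0.7579     0.5651     0.6834]
  [   0.3593     1.8684     0.3279     0.5752]
  [   0.1345     0.4188     1.4956     0.7770]
  [   0.1194     0.1216     0.3274     1.1896]
x = (I − A)⁻¹ d = adj(I−A)·d / det(I−A), with det(I−A) = 0.22298125:
  x_1 = (0.412500·70 + 0.169000·280 + 0.126000·420 + 0.152375·520) / 0.22298125 = 208.35 / 0.22298125 ≈ 934.38
  x_2 = (0.080125·70 + 0.416625·280 + 0.073125·420 + 0.128250·520) / 0.22298125 = 219.66625 / 0.22298125 ≈ 985.13
  x_3 = (0.030000·70 + 0.093375·280 + 0.333500·420 + 0.173250·520) / 0.22298125 = 258.405 / 0.22298125 ≈ 1158.86
  x_4 = (0.026625·70 + 0.027125·280 + 0.073000·420 + 0.265250·520) / 0.22298125 = 178.04875 / 0.22298125 ≈ 798.49

x_4 = 798.49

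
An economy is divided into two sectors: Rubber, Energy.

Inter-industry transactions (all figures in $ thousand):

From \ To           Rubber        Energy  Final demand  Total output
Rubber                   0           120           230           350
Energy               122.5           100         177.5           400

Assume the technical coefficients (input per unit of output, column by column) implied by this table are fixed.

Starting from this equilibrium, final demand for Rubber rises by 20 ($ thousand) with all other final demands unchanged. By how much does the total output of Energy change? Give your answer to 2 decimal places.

Δx_2 = 10.85

Technical coefficients a_ij = z_ij / X_j:
  a_11 = 0/350 = 0.00, a_21 = 122.5/350 = 0.35
  a_12 = 120/400 = 0.30, a_22 = 100/400 = 0.25
I − A =
  [   1.00    -0.30]
  [  -0.35     0.75]
det(I−A) = (1.00)(0.75) − (-0.30)(-0.35) = 0.6450
adj(I−A) = [[0.75, 0.30], [0.35, 1.00]]
(I − A)⁻¹ = adj(I−A) / det(I−A) ≈
  [   1.1628     0.4651]
  [   0.5426     1.5504]
Δx = (I − A)⁻¹ Δd with Δd having +20 in the Rubber component and 0 elsewhere.
So Δx_2 = L_21 · (+20), where L_21 = adj(I−A)_21 / det(I−A) = 0.35 / 0.6450.
Δx_2 = 0.35 × (+20) / 0.6450 = 7.00 / 0.6450 ≈ 10.85.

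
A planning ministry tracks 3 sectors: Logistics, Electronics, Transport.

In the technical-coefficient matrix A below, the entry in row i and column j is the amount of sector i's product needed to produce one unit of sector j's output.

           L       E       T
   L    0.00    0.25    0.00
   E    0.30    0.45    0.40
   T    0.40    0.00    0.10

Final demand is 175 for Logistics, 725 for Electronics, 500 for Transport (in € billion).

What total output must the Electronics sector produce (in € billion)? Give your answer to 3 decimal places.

I − A =
  [   1.00    -0.25     0.00]
  [  -0.30     0.55    -0.40]
  [  -0.40     0.00     0.90]
Cofactors of I−A, C_ij = (−1)^(i+j)·(minor ij) (rows/columns in the sector order above):
  C_11 = (0.55)(0.90) − (-0.40)(0.00) = 0.4950
  C_12 = −[(-0.30)(0.90) − (-0.40)(-0.40)] = 0.4300
  C_13 = (-0.30)(0.00) − (0.55)(-0.40) = 0.2200
  C_21 = −[(-0.25)(0.90) − (0.00)(0.00)] = 0.2250
  C_22 = (1.00)(0.90) − (0.00)(-0.40) = 0.9000
  C_23 = −[(1.00)(0.00) − (-0.25)(-0.40)] = 0.1000
  C_31 = (-0.25)(-0.40) − (0.00)(0.55) = 0.1000
  C_32 = −[(1.00)(-0.40) − (0.00)(-0.30)] = 0.4000
  C_33 = (1.00)(0.55) − (-0.25)(-0.30) = 0.4750
det(I−A) = Σ_j (I−A)_1j·C_1j = (1.00)(0.4950) + (-0.25)(0.4300) + (0.00)(0.2200) = 0.3875
adj(I−A) = Cᵀ =
  [ 0.4950   0.2250   0.1000]
  [ 0.4300   0.9000   0.4000]
  [ 0.2200   0.1000   0.4750]
(I − A)⁻¹ = adj(I−A) / det(I−A) ≈
  [   1.2774     0.5806     0.2581]
  [   1.1097     2.3226     1.0323]
  [   0.5677     0.2581     1.2258]
x = (I − A)⁻¹ d = adj(I−A)·d / det(I−A), with det(I−A) = 0.3875:
  x_L = (0.4950·175 + 0.2250·725 + 0.1000·500) / 0.3875 = 299.75 / 0.3875 ≈ 773.548
  x_E = (0.4300·175 + 0.9000·725 + 0.4000·500) / 0.3875 = 927.75 / 0.3875 ≈ 2394.194
  x_T = (0.2200·175 + 0.1000·725 + 0.4750·500) / 0.3875 = 348.50 / 0.3875 ≈ 899.355

x_E = 2394.194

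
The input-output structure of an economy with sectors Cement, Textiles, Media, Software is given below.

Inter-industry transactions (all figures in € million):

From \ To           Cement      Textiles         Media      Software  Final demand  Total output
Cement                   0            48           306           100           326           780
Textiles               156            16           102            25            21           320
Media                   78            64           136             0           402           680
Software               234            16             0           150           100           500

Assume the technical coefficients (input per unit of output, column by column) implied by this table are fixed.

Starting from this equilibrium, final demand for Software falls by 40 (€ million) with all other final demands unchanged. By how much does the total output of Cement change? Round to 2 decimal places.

Technical coefficients a_ij = z_ij / X_j:
  a_CC = 0/780 = 0.00, a_TC = 156/780 = 0.20, a_MC = 78/780 = 0.10, a_SC = 234/780 = 0.30
  a_CT = 48/320 = 0.15, a_TT = 16/320 = 0.05, a_MT = 64/320 = 0.20, a_ST = 16/320 = 0.05
  a_CM = 306/680 = 0.45, a_TM = 102/680 = 0.15, a_MM = 136/680 = 0.20, a_SM = 0/680 = 0.00
  a_CS = 100/500 = 0.20, a_TS = 25/500 = 0.05, a_MS = 0/500 = 0.00, a_SS = 150/500 = 0.30
I − A =
  [   1.00    -0.15    -0.45    -0.20]
  [  -0.20     0.95    -0.15    -0.05]
  [  -0.10    -0.20     0.80     0.00]
  [  -0.30    -0.05     0.00     0.70]
Compute the cofactors C_ij = (−1)^(i+j)·(3×3 minor ij) of I−A; the adjugate is their transpose:
adj(I−A) = Cᵀ =
  [ 0.509000   0.155000   0.315375   0.156500]
  [ 0.134500   0.480500   0.165750   0.072750]
  [ 0.097250   0.139500   0.580250   0.037750]
  [ 0.227750   0.100750   0.147000   0.643000]
det(I−A) = Σ_j (I−A)_1j·C_1j = (1.00)(0.509000) + (-0.15)(0.134500) + (-0.45)(0.097250) + (-0.20)(0.227750) = 0.3995125
(I − A)⁻¹ = adj(I−A) / det(I−A) ≈
  [   1.2741     0.3880     0.7894     0.3917]
  [   0.3367     1.2027     0.4149     0.1821]
  [   0.2434     0.3492     1.4524     0.0945]
  [   0.5701     0.2522     0.3679     1.6095]
Δx = (I − A)⁻¹ Δd with Δd having -40 in the Software component and 0 elsewhere.
So Δx_C = L_CS · (-40), where L_CS = adj(I−A)_CS / det(I−A) = 0.156500 / 0.3995125.
Δx_C = 0.156500 × (-40) / 0.3995125 = -6.26 / 0.3995125 ≈ -15.67.

Δx_C = -15.67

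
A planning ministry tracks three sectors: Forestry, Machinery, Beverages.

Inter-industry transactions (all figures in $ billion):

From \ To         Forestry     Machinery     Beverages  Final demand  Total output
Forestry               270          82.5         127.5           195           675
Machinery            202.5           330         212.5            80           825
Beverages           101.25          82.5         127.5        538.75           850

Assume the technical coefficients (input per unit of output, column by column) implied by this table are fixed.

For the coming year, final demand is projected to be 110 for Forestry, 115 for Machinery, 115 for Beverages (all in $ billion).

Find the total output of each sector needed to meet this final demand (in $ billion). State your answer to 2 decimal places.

x_F = 320.31, x_M = 454.00, x_B = 245.23

Technical coefficients a_ij = z_ij / X_j:
  a_FF = 270/675 = 0.40, a_MF = 202.5/675 = 0.30, a_BF = 101.25/675 = 0.15
  a_FM = 82.5/825 = 0.10, a_MM = 330/825 = 0.40, a_BM = 82.5/825 = 0.10
  a_FB = 127.5/850 = 0.15, a_MB = 212.5/850 = 0.25, a_BB = 127.5/850 = 0.15
I − A =
  [   0.60    -0.10    -0.15]
  [  -0.30     0.60    -0.25]
  [  -0.15    -0.10     0.85]
Cofactors of I−A, C_ij = (−1)^(i+j)·(minor ij) (rows/columns in the sector order above):
  C_11 = (0.60)(0.85) − (-0.25)(-0.10) = 0.4850
  C_12 = −[(-0.30)(0.85) − (-0.25)(-0.15)] = 0.2925
  C_13 = (-0.30)(-0.10) − (0.60)(-0.15) = 0.1200
  C_21 = −[(-0.10)(0.85) − (-0.15)(-0.10)] = 0.1000
  C_22 = (0.60)(0.85) − (-0.15)(-0.15) = 0.4875
  C_23 = −[(0.60)(-0.10) − (-0.10)(-0.15)] = 0.0750
  C_31 = (-0.10)(-0.25) − (-0.15)(0.60) = 0.1150
  C_32 = −[(0.60)(-0.25) − (-0.15)(-0.30)] = 0.1950
  C_33 = (0.60)(0.60) − (-0.10)(-0.30) = 0.3300
det(I−A) = Σ_j (I−A)_1j·C_1j = (0.60)(0.4850) + (-0.10)(0.2925) + (-0.15)(0.1200) = 0.24375
adj(I−A) = Cᵀ =
  [ 0.4850   0.1000   0.1150]
  [ 0.2925   0.4875   0.1950]
  [ 0.1200   0.0750   0.3300]
(I − A)⁻¹ = adj(I−A) / det(I−A) ≈
  [   1.9897     0.4103     0.4718]
  [   1.2000     2.0000     0.8000]
  [   0.4923     0.3077     1.3538]
x = (I − A)⁻¹ d = adj(I−A)·d / det(I−A), with det(I−A) = 0.24375:
  x_F = (0.4850·110 + 0.1000·115 + 0.1150·115) / 0.24375 = 78.075 / 0.24375 ≈ 320.31
  x_M = (0.2925·110 + 0.4875·115 + 0.1950·115) / 0.24375 = 110.6625 / 0.24375 = 454.00
  x_B = (0.1200·110 + 0.0750·115 + 0.3300·115) / 0.24375 = 59.775 / 0.24375 ≈ 245.23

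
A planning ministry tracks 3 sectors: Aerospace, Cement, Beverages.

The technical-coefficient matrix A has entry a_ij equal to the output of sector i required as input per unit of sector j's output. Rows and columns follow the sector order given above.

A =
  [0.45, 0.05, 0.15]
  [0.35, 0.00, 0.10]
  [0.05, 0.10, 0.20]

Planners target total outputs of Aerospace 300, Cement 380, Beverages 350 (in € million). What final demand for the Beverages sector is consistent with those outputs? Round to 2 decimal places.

I − A =
  [   0.55    -0.05    -0.15]
  [  -0.35     1.00    -0.10]
  [  -0.05    -0.10     0.80]
d = (I − A) x:
  d_A = (+0.55)·300 + (-0.05)·380 + (-0.15)·350 = 93.50
  d_C = (-0.35)·300 + (+1.00)·380 + (-0.10)·350 = 240.00
  d_B = (-0.05)·300 + (-0.10)·380 + (+0.80)·350 = 227.00

d_B = 227.00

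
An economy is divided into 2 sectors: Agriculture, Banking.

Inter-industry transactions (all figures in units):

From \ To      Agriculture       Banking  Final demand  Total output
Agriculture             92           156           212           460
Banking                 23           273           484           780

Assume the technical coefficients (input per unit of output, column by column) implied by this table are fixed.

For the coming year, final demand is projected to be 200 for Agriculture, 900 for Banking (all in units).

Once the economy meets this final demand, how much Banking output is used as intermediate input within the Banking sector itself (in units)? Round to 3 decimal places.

z_22 = 500.980

Technical coefficients a_ij = z_ij / X_j:
  a_11 = 92/460 = 0.20, a_21 = 23/460 = 0.05
  a_12 = 156/780 = 0.20, a_22 = 273/780 = 0.35
I − A =
  [   0.80    -0.20]
  [  -0.05     0.65]
det(I−A) = (0.80)(0.65) − (-0.20)(-0.05) = 0.5100
adj(I−A) = [[0.65, 0.20], [0.05, 0.80]]
(I − A)⁻¹ = adj(I−A) / det(I−A) ≈
  [   1.2745     0.3922]
  [   0.0980     1.5686]
First solve x = (I − A)⁻¹ d = adj(I−A)·d / det(I−A); in particular x_2 = (0.05·200 + 0.80·900) / 0.5100 = 730.00 / 0.5100 ≈ 1431.37255.
Intermediate flow from 2 to 2: z_22 = a_22 · x_2 = 0.35 × 730.00 / 0.5100 = 255.50 / 0.5100 ≈ 500.980.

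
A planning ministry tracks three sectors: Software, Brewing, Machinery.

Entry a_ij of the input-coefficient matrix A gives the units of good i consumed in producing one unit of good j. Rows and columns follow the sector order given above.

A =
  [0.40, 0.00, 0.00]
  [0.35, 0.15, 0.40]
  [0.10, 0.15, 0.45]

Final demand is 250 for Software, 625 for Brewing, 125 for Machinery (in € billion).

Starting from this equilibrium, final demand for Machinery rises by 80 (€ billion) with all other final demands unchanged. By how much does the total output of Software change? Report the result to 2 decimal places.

Δx_1 = 0.00

I − A =
  [   0.60     0.00     0.00]
  [  -0.35     0.85    -0.40]
  [  -0.10    -0.15     0.55]
Cofactors of I−A, C_ij = (−1)^(i+j)·(minor ij) (rows/columns in the sector order above):
  C_11 = (0.85)(0.55) − (-0.40)(-0.15) = 0.4075
  C_12 = −[(-0.35)(0.55) − (-0.40)(-0.10)] = 0.2325
  C_13 = (-0.35)(-0.15) − (0.85)(-0.10) = 0.1375
  C_21 = −[(0.00)(0.55) − (0.00)(-0.15)] = 0.0000
  C_22 = (0.60)(0.55) − (0.00)(-0.10) = 0.3300
  C_23 = −[(0.60)(-0.15) − (0.00)(-0.10)] = 0.0900
  C_31 = (0.00)(-0.40) − (0.00)(0.85) = 0.0000
  C_32 = −[(0.60)(-0.40) − (0.00)(-0.35)] = 0.2400
  C_33 = (0.60)(0.85) − (0.00)(-0.35) = 0.5100
det(I−A) = Σ_j (I−A)_1j·C_1j = (0.60)(0.4075) + (0.00)(0.2325) + (0.00)(0.1375) = 0.2445
adj(I−A) = Cᵀ =
  [ 0.4075   0.0000   0.0000]
  [ 0.2325   0.3300   0.2400]
  [ 0.1375   0.0900   0.5100]
(I − A)⁻¹ = adj(I−A) / det(I−A) ≈
  [   1.6667     0.0000     0.0000]
  [   0.9509     1.3497     0.9816]
  [   0.5624     0.3681     2.0859]
Δx = (I − A)⁻¹ Δd with Δd having +80 in the Machinery component and 0 elsewhere.
So Δx_1 = L_13 · (+80), where L_13 = adj(I−A)_13 / det(I−A) = 0.0000 / 0.2445.
Δx_1 = 0.0000 × (+80) / 0.2445 = 0.00 / 0.2445 = 0.00.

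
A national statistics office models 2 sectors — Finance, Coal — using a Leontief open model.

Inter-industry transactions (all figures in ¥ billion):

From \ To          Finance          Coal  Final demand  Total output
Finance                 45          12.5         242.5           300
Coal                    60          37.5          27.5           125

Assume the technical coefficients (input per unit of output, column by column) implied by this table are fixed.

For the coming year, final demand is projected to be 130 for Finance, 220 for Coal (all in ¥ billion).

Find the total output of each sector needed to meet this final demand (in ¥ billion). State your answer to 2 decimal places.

x_F = 196.52, x_C = 370.43

Technical coefficients a_ij = z_ij / X_j:
  a_FF = 45/300 = 0.15, a_CF = 60/300 = 0.20
  a_FC = 12.5/125 = 0.10, a_CC = 37.5/125 = 0.30
I − A =
  [   0.85    -0.10]
  [  -0.20     0.70]
det(I−A) = (0.85)(0.70) − (-0.10)(-0.20) = 0.5750
adj(I−A) = [[0.70, 0.10], [0.20, 0.85]]
(I − A)⁻¹ = adj(I−A) / det(I−A) ≈
  [   1.2174     0.1739]
  [   0.3478     1.4783]
x = (I − A)⁻¹ d = adj(I−A)·d / det(I−A), with det(I−A) = 0.5750:
  x_F = (0.70·130 + 0.10·220) / 0.5750 = 113.00 / 0.5750 ≈ 196.52
  x_C = (0.20·130 + 0.85·220) / 0.5750 = 213.00 / 0.5750 ≈ 370.43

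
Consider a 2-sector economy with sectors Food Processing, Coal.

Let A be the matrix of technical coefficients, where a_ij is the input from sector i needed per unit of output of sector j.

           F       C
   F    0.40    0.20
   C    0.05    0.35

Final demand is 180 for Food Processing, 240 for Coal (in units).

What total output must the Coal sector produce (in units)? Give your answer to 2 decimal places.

I − A =
  [   0.60    -0.20]
  [  -0.05     0.65]
det(I−A) = (0.60)(0.65) − (-0.20)(-0.05) = 0.3800
adj(I−A) = [[0.65, 0.20], [0.05, 0.60]]
(I − A)⁻¹ = adj(I−A) / det(I−A) ≈
  [   1.7105     0.5263]
  [   0.1316     1.5789]
x = (I − A)⁻¹ d = adj(I−A)·d / det(I−A), with det(I−A) = 0.3800:
  x_F = (0.65·180 + 0.20·240) / 0.3800 = 165.00 / 0.3800 ≈ 434.21
  x_C = (0.05·180 + 0.60·240) / 0.3800 = 153.00 / 0.3800 ≈ 402.63

x_C = 402.63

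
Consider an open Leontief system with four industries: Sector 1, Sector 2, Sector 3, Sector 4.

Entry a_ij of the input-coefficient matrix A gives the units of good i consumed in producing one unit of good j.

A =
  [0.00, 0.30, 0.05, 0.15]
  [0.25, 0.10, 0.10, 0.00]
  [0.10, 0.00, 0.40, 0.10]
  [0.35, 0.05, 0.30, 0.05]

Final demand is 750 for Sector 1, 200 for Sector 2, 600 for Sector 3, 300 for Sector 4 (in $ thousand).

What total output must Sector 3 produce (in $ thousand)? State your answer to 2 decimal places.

I − A =
  [   1.00    -0.30    -0.05    -0.15]
  [  -0.25     0.90    -0.10     0.00]
  [  -0.10     0.00     0.60    -0.10]
  [  -0.35    -0.05    -0.30     0.95]
Compute the cofactors C_ij = (−1)^(i+j)·(3×3 minor ij) of I−A; the adjugate is their transpose:
adj(I−A) = Cᵀ =
  [ 0.485500   0.166750   0.112500   0.088500]
  [ 0.148000   0.497500   0.112875   0.035250]
  [ 0.118250   0.044750   0.734625   0.096000]
  [ 0.224000   0.101750   0.279375   0.487500]
det(I−A) = Σ_j (I−A)_1j·C_1j = (1.00)(0.485500) + (-0.30)(0.148000) + (-0.05)(0.118250) + (-0.15)(0.224000) = 0.4015875
(I − A)⁻¹ = adj(I−A) / det(I−A) ≈
  [   1.2090     0.4152     0.2801     0.2204]
  [   0.3685     1.2388     0.2811     0.0878]
  [   0.2945     0.1114     1.8293     0.2391]
  [   0.5578     0.2534     0.6957     1.2139]
x = (I − A)⁻¹ d = adj(I−A)·d / det(I−A), with det(I−A) = 0.4015875:
  x_1 = (0.485500·750 + 0.166750·200 + 0.112500·600 + 0.088500·300) / 0.4015875 = 491.525 / 0.4015875 ≈ 1223.95
  x_2 = (0.148000·750 + 0.497500·200 + 0.112875·600 + 0.035250·300) / 0.4015875 = 288.80 / 0.4015875 ≈ 719.15
  x_3 = (0.118250·750 + 0.044750·200 + 0.734625·600 + 0.096000·300) / 0.4015875 = 567.2125 / 0.4015875 ≈ 1412.43
  x_4 = (0.224000·750 + 0.101750·200 + 0.279375·600 + 0.487500·300) / 0.4015875 = 502.225 / 0.4015875 ≈ 1250.60

x_3 = 1412.43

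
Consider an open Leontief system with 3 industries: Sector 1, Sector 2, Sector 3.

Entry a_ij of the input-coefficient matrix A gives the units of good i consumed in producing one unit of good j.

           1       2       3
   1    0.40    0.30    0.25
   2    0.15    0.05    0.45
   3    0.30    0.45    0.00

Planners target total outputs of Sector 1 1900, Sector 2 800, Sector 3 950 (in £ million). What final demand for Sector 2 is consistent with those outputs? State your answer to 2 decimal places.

I − A =
  [   0.60    -0.30    -0.25]
  [  -0.15     0.95    -0.45]
  [  -0.30    -0.45     1.00]
d = (I − A) x:
  d_1 = (+0.60)·1900 + (-0.30)·800 + (-0.25)·950 = 662.50
  d_2 = (-0.15)·1900 + (+0.95)·800 + (-0.45)·950 = 47.50
  d_3 = (-0.30)·1900 + (-0.45)·800 + (+1.00)·950 = 20.00

d_2 = 47.50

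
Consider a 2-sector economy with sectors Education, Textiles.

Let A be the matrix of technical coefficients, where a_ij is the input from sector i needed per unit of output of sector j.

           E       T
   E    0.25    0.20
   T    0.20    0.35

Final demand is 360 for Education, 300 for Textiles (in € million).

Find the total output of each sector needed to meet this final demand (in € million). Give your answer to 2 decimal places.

I − A =
  [   0.75    -0.20]
  [  -0.20     0.65]
det(I−A) = (0.75)(0.65) − (-0.20)(-0.20) = 0.4475
adj(I−A) = [[0.65, 0.20], [0.20, 0.75]]
(I − A)⁻¹ = adj(I−A) / det(I−A) ≈
  [   1.4525     0.4469]
  [   0.4469     1.6760]
x = (I − A)⁻¹ d = adj(I−A)·d / det(I−A), with det(I−A) = 0.4475:
  x_E = (0.65·360 + 0.20·300) / 0.4475 = 294.00 / 0.4475 ≈ 656.98
  x_T = (0.20·360 + 0.75·300) / 0.4475 = 297.00 / 0.4475 ≈ 663.69

x_E = 656.98, x_T = 663.69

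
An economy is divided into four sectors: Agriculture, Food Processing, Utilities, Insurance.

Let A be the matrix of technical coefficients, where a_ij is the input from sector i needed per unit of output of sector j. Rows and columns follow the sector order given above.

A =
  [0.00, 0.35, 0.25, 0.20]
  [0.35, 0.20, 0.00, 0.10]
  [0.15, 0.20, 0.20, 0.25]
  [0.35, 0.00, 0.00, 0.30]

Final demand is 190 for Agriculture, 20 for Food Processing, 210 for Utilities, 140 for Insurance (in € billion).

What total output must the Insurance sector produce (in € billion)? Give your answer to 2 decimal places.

x_I = 473.01

I − A =
  [   1.00    -0.35    -0.25    -0.20]
  [  -0.35     0.80     0.00    -0.10]
  [  -0.15    -0.20     0.80    -0.25]
  [  -0.35     0.00     0.00     0.70]
Compute the cofactors C_ij = (−1)^(i+j)·(3×3 minor ij) of I−A; the adjugate is their transpose:
adj(I−A) = Cᵀ =
  [ 0.448000   0.231000   0.140000   0.211000]
  [ 0.224000   0.455875   0.070000   0.154125]
  [ 0.210000   0.193375   0.406000   0.232625]
  [ 0.224000   0.115500   0.070000   0.494500]
det(I−A) = Σ_j (I−A)_1j·C_1j = (1.00)(0.448000) + (-0.35)(0.224000) + (-0.25)(0.210000) + (-0.20)(0.224000) = 0.2723
(I − A)⁻¹ = adj(I−A) / det(I−A) ≈
  [   1.6452     0.8483     0.5141     0.7749]
  [   0.8226     1.6742     0.2571     0.5660]
  [   0.7712     0.7102     1.4910     0.8543]
  [   0.8226     0.4242     0.2571     1.8160]
x = (I − A)⁻¹ d = adj(I−A)·d / det(I−A), with det(I−A) = 0.2723:
  x_A = (0.448000·190 + 0.231000·20 + 0.140000·210 + 0.211000·140) / 0.2723 = 148.68 / 0.2723 ≈ 546.02
  x_F = (0.224000·190 + 0.455875·20 + 0.070000·210 + 0.154125·140) / 0.2723 = 87.955 / 0.2723 ≈ 323.01
  x_U = (0.210000·190 + 0.193375·20 + 0.406000·210 + 0.232625·140) / 0.2723 = 161.595 / 0.2723 ≈ 593.44
  x_I = (0.224000·190 + 0.115500·20 + 0.070000·210 + 0.494500·140) / 0.2723 = 128.80 / 0.2723 ≈ 473.01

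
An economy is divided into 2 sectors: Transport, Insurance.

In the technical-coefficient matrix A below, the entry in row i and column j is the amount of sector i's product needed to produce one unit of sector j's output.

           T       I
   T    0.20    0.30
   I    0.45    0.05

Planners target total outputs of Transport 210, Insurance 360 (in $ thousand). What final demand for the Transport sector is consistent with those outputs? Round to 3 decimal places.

I − A =
  [   0.80    -0.30]
  [  -0.45     0.95]
d = (I − A) x:
  d_T = (+0.80)·210 + (-0.30)·360 = 60.000
  d_I = (-0.45)·210 + (+0.95)·360 = 247.500

d_T = 60.000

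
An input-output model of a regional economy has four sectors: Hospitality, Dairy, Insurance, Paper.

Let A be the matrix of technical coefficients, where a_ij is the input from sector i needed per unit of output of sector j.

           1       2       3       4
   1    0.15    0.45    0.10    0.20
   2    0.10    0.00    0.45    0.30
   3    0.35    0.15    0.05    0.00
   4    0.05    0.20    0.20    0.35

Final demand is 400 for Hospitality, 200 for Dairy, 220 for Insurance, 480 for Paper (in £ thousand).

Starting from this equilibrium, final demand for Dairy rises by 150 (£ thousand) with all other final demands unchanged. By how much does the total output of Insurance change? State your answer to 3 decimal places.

Δx_3 = 103.575

I − A =
  [   0.85    -0.45    -0.10    -0.20]
  [  -0.10     1.00    -0.45    -0.30]
  [  -0.35    -0.15     0.95     0.00]
  [  -0.05    -0.20    -0.20     0.65]
Compute the cofactors C_ij = (−1)^(i+j)·(3×3 minor ij) of I−A; the adjugate is their transpose:
adj(I−A) = Cᵀ =
  [ 0.507625   0.331625   0.275625   0.309250]
  [ 0.199375   0.478625   0.307125   0.282250]
  [ 0.218500   0.197750   0.451500   0.158500]
  [ 0.167625   0.233625   0.254625   0.600000]
det(I−A) = Σ_j (I−A)_1j·C_1j = (0.85)(0.507625) + (-0.45)(0.199375) + (-0.10)(0.218500) + (-0.20)(0.167625) = 0.2863875
(I − A)⁻¹ = adj(I−A) / det(I−A) ≈
  [   1.7725     1.1580     0.9624     1.0798]
  [   0.6962     1.6712     1.0724     0.9856]
  [   0.7630     0.6905     1.5765     0.5534]
  [   0.5853     0.8158     0.8891     2.0951]
Δx = (I − A)⁻¹ Δd with Δd having +150 in the Dairy component and 0 elsewhere.
So Δx_3 = L_32 · (+150), where L_32 = adj(I−A)_32 / det(I−A) = 0.197750 / 0.2863875.
Δx_3 = 0.197750 × (+150) / 0.2863875 = 29.6625 / 0.2863875 ≈ 103.575.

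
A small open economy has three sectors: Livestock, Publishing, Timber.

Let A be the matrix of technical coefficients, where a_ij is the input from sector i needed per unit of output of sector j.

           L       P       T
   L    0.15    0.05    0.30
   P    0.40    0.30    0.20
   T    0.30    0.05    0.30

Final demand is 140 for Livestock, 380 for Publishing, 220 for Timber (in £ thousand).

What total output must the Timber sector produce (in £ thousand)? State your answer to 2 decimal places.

I − A =
  [   0.85    -0.05    -0.30]
  [  -0.40     0.70    -0.20]
  [  -0.30    -0.05     0.70]
Cofactors of I−A, C_ij = (−1)^(i+j)·(minor ij) (rows/columns in the sector order above):
  C_11 = (0.70)(0.70) − (-0.20)(-0.05) = 0.4800
  C_12 = −[(-0.40)(0.70) − (-0.20)(-0.30)] = 0.3400
  C_13 = (-0.40)(-0.05) − (0.70)(-0.30) = 0.2300
  C_21 = −[(-0.05)(0.70) − (-0.30)(-0.05)] = 0.0500
  C_22 = (0.85)(0.70) − (-0.30)(-0.30) = 0.5050
  C_23 = −[(0.85)(-0.05) − (-0.05)(-0.30)] = 0.0575
  C_31 = (-0.05)(-0.20) − (-0.30)(0.70) = 0.2200
  C_32 = −[(0.85)(-0.20) − (-0.30)(-0.40)] = 0.2900
  C_33 = (0.85)(0.70) − (-0.05)(-0.40) = 0.5750
det(I−A) = Σ_j (I−A)_1j·C_1j = (0.85)(0.4800) + (-0.05)(0.3400) + (-0.30)(0.2300) = 0.3220
adj(I−A) = Cᵀ =
  [ 0.4800   0.0500   0.2200]
  [ 0.3400   0.5050   0.2900]
  [ 0.2300   0.0575   0.5750]
(I − A)⁻¹ = adj(I−A) / det(I−A) ≈
  [   1.4907     0.1553     0.6832]
  [   1.0559     1.5683     0.9006]
  [   0.7143     0.1786     1.7857]
x = (I − A)⁻¹ d = adj(I−A)·d / det(I−A), with det(I−A) = 0.3220:
  x_L = (0.4800·140 + 0.0500·380 + 0.2200·220) / 0.3220 = 134.60 / 0.3220 ≈ 418.01
  x_P = (0.3400·140 + 0.5050·380 + 0.2900·220) / 0.3220 = 303.30 / 0.3220 ≈ 941.93
  x_T = (0.2300·140 + 0.0575·380 + 0.5750·220) / 0.3220 = 180.55 / 0.3220 ≈ 560.71

x_T = 560.71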